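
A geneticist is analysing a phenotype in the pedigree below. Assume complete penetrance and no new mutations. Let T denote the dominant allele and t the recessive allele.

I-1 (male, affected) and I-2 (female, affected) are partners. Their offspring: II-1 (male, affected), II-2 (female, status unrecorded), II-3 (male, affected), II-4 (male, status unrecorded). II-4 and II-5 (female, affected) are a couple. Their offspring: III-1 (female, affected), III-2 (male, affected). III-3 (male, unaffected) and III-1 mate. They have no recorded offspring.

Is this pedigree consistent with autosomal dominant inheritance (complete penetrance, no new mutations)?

A consistent assignment under autosomal dominant exists: I-1 TT, I-2 TT, II-1 TT, II-2 TT, II-3 TT, II-4 TT, II-5 TT, III-1 TT, III-2 TT, III-3 tt.
In this assignment every recorded phenotype matches its genotype and every non-founder's genotype is obtainable from its parents' genotypes, so the pedigree is consistent.

Yes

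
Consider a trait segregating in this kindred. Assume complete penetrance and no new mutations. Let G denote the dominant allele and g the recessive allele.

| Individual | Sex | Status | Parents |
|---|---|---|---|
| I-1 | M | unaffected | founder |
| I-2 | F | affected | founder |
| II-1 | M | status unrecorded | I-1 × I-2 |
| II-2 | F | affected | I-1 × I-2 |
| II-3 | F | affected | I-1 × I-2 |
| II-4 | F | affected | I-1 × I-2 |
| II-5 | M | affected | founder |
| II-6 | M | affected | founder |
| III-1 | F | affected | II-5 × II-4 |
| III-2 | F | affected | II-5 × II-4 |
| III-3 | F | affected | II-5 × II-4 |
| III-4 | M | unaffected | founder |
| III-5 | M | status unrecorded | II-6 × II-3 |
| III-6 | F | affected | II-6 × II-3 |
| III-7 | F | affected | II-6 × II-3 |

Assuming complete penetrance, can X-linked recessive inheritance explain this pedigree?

Under X-linked recessive, II-2 (affected, female) cannot arise from I-1 (unaffected) × I-2 (affected).

No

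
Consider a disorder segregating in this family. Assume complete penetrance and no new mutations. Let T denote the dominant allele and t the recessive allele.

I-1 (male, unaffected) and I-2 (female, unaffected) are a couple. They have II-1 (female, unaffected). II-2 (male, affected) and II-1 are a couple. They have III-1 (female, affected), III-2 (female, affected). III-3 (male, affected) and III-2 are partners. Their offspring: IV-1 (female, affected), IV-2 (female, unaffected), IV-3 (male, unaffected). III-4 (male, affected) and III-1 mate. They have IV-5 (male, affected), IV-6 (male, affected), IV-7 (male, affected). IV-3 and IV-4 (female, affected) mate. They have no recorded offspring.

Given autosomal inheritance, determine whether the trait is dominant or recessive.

III-3 and III-2 are both affected yet have an unaffected child IV-2. Under a recessive model two affected parents are homozygous and every child would be affected, so the trait cannot be recessive.

dominant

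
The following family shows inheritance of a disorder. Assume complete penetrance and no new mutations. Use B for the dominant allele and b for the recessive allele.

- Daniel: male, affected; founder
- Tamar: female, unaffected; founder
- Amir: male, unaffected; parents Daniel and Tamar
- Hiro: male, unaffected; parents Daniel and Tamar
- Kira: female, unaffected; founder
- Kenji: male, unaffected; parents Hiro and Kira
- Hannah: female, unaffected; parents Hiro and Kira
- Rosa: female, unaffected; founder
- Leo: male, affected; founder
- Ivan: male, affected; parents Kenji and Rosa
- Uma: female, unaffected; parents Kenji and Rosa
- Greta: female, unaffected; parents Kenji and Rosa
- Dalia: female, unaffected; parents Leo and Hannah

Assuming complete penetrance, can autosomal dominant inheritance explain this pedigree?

Under autosomal dominant, Ivan (affected, male) cannot arise from Kenji (unaffected) × Rosa (unaffected).

No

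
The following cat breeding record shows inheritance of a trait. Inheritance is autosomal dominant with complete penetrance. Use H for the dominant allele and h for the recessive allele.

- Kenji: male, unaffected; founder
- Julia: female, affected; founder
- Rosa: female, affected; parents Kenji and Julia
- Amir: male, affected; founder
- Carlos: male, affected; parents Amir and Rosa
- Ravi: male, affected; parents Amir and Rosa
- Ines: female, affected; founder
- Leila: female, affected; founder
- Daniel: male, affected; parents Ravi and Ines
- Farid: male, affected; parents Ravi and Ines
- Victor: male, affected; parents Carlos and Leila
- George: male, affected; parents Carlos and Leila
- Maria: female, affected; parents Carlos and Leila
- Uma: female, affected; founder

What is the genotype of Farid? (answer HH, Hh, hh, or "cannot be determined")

Farid's phenotype allows HH or Hh, and no parent or child forces a single allele at both positions; consistent genotype assignments exist with Farid as HH or Hh.

cannot be determined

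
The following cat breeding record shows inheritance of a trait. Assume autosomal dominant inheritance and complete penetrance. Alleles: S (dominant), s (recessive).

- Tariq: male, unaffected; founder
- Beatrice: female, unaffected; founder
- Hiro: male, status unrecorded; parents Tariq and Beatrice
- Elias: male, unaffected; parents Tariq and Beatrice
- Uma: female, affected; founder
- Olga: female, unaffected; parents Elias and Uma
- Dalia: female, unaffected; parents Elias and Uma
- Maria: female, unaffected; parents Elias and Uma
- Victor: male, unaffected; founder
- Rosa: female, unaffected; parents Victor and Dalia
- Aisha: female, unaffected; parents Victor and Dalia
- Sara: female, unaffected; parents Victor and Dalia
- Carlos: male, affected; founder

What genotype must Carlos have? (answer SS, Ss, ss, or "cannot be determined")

cannot be determined

Carlos's phenotype allows SS or Ss, and no parent or child forces a single allele at both positions; consistent genotype assignments exist with Carlos as SS or Ss.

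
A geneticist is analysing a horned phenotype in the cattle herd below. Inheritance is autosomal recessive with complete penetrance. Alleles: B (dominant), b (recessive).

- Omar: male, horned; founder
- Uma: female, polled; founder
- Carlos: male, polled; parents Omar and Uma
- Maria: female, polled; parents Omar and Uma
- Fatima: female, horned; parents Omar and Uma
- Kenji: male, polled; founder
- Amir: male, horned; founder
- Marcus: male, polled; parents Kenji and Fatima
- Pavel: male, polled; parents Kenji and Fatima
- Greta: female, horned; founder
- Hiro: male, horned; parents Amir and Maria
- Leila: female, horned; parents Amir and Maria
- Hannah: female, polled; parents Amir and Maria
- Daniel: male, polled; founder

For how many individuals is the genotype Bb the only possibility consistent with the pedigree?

6

Obligate heterozygotes: Uma is polled so carries B and passed b to Fatima (bb), so Uma is Bb; Carlos is polled so carries B and received b from Omar (bb), so Carlos is Bb; Maria is polled so carries B and received b from Omar (bb), so Maria is Bb; Marcus is polled so carries B and received b from Fatima (bb), so Marcus is Bb; Pavel is polled so carries B and received b from Fatima (bb), so Pavel is Bb; Hannah is polled so carries B and received b from Amir (bb), so Hannah is Bb.
Every other individual is either homozygous by phenotype or has at least one consistent homozygous assignment, so the count is 6.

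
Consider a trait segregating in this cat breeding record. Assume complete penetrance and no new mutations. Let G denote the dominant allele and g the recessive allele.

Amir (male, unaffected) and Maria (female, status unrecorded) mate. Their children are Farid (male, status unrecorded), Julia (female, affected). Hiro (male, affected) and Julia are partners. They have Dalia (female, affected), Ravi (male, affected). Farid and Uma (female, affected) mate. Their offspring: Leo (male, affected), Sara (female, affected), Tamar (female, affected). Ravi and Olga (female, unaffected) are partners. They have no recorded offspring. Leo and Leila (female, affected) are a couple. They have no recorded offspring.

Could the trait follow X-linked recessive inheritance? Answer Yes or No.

No

Under X-linked recessive, Julia (affected, female) cannot arise from Amir (unaffected) × Maria (unrecorded).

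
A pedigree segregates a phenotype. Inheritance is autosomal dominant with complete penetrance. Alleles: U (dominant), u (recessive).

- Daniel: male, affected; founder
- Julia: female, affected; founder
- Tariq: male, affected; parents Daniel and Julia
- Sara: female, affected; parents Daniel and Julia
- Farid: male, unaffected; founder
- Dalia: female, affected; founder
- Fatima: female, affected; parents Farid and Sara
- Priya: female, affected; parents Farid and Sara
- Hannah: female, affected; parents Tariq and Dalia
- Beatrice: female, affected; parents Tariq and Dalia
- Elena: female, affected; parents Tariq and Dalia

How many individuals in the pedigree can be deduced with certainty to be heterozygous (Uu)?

2

Obligate heterozygotes: Fatima is affected so carries U and received u from Farid (uu), so Fatima is Uu; Priya is affected so carries U and received u from Farid (uu), so Priya is Uu.
Every other individual is either homozygous by phenotype or has at least one consistent homozygous assignment, so the count is 2.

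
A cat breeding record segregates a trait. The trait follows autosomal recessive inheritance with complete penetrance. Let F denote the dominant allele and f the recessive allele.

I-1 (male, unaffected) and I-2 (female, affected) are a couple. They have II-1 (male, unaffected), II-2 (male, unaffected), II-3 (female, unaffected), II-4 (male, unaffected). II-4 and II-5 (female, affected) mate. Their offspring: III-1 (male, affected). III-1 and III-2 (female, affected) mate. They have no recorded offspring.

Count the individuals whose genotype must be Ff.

4

Obligate heterozygotes: II-1 is unaffected so carries F and received f from I-2 (ff), so II-1 is Ff; II-2 is unaffected so carries F and received f from I-2 (ff), so II-2 is Ff; II-3 is unaffected so carries F and received f from I-2 (ff), so II-3 is Ff; II-4 is unaffected so carries F and received f from I-2 (ff), so II-4 is Ff.
Every other individual is either homozygous by phenotype or has at least one consistent homozygous assignment, so the count is 4.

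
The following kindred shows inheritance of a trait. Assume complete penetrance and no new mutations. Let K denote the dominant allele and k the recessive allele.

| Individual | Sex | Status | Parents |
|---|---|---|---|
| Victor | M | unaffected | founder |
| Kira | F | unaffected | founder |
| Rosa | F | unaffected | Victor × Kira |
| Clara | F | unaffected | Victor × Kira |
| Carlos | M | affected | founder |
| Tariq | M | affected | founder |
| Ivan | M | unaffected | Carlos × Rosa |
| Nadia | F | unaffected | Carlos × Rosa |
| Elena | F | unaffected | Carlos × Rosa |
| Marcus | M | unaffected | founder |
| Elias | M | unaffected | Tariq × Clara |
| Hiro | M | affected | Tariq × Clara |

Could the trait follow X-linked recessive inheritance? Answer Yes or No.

A consistent assignment under X-linked recessive exists: Victor X^K Y, Kira X^K X^k, Rosa X^K X^K, Clara X^K X^k, Carlos X^k Y, Tariq X^k Y, Ivan X^K Y, Nadia X^K X^k, Elena X^K X^k, Marcus X^K Y, Elias X^K Y, Hiro X^k Y.
In this assignment every recorded phenotype matches its genotype and every non-founder's genotype is obtainable from its parents' genotypes, so the pedigree is consistent.

Yes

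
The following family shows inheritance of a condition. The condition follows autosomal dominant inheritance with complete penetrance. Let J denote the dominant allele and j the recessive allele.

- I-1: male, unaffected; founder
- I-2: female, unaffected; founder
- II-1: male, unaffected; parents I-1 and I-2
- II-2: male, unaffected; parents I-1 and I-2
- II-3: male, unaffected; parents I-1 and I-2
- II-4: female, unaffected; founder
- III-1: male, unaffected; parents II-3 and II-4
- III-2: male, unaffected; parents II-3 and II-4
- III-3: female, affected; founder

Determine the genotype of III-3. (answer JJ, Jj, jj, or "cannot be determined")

cannot be determined

III-3's phenotype allows JJ or Jj, and no parent or child forces a single allele at both positions; consistent genotype assignments exist with III-3 as JJ or Jj.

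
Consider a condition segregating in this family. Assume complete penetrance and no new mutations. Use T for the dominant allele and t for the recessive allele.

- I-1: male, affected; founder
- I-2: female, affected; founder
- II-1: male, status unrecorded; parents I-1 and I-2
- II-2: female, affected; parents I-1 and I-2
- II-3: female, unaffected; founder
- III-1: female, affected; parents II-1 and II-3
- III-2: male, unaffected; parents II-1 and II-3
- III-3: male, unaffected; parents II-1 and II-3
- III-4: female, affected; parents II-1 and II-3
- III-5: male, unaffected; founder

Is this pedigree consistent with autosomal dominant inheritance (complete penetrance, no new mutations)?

A consistent assignment under autosomal dominant exists: I-1 TT, I-2 Tt, II-1 Tt, II-2 TT, II-3 tt, III-1 Tt, III-2 tt, III-3 tt, III-4 Tt, III-5 tt.
In this assignment every recorded phenotype matches its genotype and every non-founder's genotype is obtainable from its parents' genotypes, so the pedigree is consistent.

Yes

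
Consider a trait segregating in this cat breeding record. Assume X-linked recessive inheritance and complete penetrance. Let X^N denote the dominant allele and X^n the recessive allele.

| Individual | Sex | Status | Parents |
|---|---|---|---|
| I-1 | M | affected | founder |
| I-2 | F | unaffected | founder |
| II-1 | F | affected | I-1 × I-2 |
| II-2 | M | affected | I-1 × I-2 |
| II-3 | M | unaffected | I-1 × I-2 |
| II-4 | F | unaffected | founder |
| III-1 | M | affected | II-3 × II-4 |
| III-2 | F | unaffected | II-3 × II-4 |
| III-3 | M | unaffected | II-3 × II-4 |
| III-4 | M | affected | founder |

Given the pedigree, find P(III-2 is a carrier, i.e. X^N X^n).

II-3 is unaffected, so II-3 is X^N Y.
II-4 is unaffected so carries N and passed n to III-1 (X^n Y), so II-4 is X^N X^n.
Their cross gives offspring ratios 1/2 X^N X^N : 1/2 X^N X^n. Conditioning on III-2 being unaffected, P(X^N X^n) = 1/2 / 1 = 1/2.

1/2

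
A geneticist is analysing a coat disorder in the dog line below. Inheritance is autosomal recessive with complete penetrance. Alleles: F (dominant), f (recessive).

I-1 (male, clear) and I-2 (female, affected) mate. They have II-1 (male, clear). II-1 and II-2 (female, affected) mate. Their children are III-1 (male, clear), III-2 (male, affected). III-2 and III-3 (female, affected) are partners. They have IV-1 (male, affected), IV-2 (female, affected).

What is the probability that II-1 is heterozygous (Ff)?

II-1 is clear so carries F and received f from I-2 (ff), so II-1 is Ff, giving P(Ff) = 1.

1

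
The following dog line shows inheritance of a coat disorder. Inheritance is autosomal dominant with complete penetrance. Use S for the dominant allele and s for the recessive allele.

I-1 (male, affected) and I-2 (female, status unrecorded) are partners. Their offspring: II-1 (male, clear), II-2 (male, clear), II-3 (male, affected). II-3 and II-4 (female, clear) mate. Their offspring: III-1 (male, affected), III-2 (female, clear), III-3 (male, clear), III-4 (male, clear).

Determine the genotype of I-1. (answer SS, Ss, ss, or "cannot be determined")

Ss

From phenotype alone, I-1 is SS or Ss.
I-1 is affected so carries S and passed s to II-1 (ss), so I-1 is Ss.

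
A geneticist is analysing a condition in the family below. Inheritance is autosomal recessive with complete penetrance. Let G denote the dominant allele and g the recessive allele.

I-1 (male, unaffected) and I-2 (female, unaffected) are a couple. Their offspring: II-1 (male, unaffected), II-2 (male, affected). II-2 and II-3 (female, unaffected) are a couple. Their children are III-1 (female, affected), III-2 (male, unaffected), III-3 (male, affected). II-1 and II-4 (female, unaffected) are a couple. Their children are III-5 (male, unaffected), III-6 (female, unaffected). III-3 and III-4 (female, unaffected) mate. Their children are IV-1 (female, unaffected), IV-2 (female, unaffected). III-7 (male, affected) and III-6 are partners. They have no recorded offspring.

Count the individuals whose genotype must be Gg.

6

Obligate heterozygotes: I-1 is unaffected so carries G and passed g to II-2 (gg), so I-1 is Gg; I-2 is unaffected so carries G and passed g to II-2 (gg), so I-2 is Gg; II-3 is unaffected so carries G and passed g to III-1 (gg), so II-3 is Gg; III-2 is unaffected so carries G and received g from II-2 (gg), so III-2 is Gg; IV-1 is unaffected so carries G and received g from III-3 (gg), so IV-1 is Gg; IV-2 is unaffected so carries G and received g from III-3 (gg), so IV-2 is Gg.
Every other individual is either homozygous by phenotype or has at least one consistent homozygous assignment, so the count is 6.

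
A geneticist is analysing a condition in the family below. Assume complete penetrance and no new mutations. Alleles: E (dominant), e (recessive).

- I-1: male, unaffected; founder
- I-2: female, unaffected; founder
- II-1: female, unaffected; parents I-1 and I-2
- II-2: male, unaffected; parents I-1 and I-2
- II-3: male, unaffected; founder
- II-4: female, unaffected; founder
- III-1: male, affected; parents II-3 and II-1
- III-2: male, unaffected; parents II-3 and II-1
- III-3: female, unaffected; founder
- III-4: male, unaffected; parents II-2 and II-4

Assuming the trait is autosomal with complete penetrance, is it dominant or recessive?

recessive

II-3 and II-1 are both unaffected yet have an affected child III-1. Under dominance, an affected child requires at least one affected parent, so the trait cannot be dominant.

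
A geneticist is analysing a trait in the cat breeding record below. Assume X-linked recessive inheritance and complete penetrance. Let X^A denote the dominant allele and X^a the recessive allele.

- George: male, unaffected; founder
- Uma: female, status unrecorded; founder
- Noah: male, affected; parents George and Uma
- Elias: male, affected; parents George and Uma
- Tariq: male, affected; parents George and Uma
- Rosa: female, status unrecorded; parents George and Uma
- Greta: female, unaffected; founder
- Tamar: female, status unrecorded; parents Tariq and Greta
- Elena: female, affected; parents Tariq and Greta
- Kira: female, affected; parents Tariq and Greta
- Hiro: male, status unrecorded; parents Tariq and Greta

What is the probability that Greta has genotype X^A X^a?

Greta is unaffected so carries A and passed a to Elena (X^a X^a), so Greta is X^A X^a, giving P(X^A X^a) = 1.

1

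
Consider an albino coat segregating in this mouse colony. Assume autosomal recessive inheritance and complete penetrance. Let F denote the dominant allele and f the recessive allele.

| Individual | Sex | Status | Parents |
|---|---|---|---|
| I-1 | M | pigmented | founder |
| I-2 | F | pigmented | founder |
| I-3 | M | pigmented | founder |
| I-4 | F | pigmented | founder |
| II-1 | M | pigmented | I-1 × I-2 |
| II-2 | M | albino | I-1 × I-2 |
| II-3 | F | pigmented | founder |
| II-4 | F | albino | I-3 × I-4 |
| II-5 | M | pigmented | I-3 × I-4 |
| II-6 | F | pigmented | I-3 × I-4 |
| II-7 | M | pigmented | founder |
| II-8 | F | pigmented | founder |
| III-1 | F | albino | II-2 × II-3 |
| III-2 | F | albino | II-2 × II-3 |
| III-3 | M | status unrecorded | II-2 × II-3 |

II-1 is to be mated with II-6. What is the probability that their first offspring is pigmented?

I-1 is pigmented so carries F and passed f to II-2 (ff), so I-1 is Ff.
I-2 is pigmented so carries F and passed f to II-2 (ff), so I-2 is Ff.
II-1 is a pigmented offspring of I-1 (Ff) × I-2 (Ff), whose cross gives 1/4 FF : 1/2 Ff : 1/4 ff; conditioning on being pigmented, II-1 is FF with probability 1/3, Ff with probability 2/3.
I-3 is pigmented so carries F and passed f to II-4 (ff), so I-3 is Ff.
I-4 is pigmented so carries F and passed f to II-4 (ff), so I-4 is Ff.
II-6 is a pigmented offspring of I-3 (Ff) × I-4 (Ff), whose cross gives 1/4 FF : 1/2 Ff : 1/4 ff; conditioning on being pigmented, II-6 is FF with probability 1/3, Ff with probability 2/3.
Summing over parental genotype combinations, P(offspring is pigmented) = 1/9·1 + 2/9·1 + 2/9·1 + 4/9·3/4 = 8/9.

8/9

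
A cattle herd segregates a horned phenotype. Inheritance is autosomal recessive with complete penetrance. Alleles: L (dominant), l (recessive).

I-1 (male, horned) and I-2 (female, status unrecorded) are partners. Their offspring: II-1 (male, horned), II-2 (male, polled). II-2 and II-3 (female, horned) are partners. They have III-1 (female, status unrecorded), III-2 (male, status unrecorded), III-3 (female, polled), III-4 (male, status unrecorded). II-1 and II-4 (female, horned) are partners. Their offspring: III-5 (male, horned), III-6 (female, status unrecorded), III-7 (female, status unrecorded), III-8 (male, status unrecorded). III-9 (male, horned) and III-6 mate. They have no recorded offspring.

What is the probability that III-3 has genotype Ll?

1

III-3 is polled so carries L and received l from II-3 (ll), so III-3 is Ll, giving P(Ll) = 1.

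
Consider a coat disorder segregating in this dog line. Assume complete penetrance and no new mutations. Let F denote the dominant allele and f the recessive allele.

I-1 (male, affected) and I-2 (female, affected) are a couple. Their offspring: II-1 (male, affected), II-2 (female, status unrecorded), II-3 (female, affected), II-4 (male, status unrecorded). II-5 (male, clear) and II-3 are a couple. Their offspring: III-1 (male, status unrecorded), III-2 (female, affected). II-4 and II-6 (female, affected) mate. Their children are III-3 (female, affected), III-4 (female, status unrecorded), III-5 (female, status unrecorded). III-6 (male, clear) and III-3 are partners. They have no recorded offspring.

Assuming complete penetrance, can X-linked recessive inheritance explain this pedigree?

Under X-linked recessive, III-2 (affected, female) cannot arise from II-5 (clear) × II-3 (affected).

No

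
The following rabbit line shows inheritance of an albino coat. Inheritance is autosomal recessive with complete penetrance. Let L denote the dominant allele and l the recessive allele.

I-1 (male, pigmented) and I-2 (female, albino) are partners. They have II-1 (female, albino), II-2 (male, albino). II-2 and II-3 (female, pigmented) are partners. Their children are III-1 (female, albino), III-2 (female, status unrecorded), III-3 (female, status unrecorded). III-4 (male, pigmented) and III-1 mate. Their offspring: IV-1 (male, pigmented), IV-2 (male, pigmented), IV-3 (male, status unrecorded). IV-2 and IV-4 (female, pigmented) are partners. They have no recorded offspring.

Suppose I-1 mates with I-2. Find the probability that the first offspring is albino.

1/2

I-1 is pigmented so carries L and passed l to II-1 (ll), so I-1 is Ll.
I-2 is albino, so I-2 is ll.
The cross gives 1/2 Ll : 1/2 ll, so P(offspring is albino) = 1/2.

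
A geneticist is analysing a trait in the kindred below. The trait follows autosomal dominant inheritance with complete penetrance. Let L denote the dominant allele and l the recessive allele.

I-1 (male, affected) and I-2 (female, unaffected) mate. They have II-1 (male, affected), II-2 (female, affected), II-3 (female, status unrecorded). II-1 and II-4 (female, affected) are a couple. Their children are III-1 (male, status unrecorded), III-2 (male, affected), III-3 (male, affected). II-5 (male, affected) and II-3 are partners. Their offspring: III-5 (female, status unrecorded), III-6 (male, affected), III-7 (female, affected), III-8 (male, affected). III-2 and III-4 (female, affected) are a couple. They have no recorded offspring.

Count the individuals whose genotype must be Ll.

2

Obligate heterozygotes: II-1 is affected so carries L and received l from I-2 (ll), so II-1 is Ll; II-2 is affected so carries L and received l from I-2 (ll), so II-2 is Ll.
Every other individual is either homozygous by phenotype or has at least one consistent homozygous assignment, so the count is 2.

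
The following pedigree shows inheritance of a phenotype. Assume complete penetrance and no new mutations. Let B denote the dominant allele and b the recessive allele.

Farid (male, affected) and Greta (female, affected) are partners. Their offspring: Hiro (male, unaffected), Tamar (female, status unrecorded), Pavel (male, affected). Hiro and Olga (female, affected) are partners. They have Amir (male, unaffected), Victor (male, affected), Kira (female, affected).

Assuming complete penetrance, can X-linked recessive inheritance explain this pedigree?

Under X-linked recessive, Hiro (unaffected, male) cannot arise from Farid (affected) × Greta (affected).

No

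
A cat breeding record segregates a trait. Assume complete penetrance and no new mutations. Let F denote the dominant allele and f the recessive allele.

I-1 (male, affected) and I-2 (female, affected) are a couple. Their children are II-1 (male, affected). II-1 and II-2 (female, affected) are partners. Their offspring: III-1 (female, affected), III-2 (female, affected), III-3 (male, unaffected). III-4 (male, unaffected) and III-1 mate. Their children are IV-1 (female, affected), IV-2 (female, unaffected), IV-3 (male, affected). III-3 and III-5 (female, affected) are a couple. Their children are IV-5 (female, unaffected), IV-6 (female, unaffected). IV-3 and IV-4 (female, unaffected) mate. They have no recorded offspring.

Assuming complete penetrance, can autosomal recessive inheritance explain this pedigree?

No

Under autosomal recessive, III-3 (unaffected, male) cannot arise from II-1 (affected) × II-2 (affected).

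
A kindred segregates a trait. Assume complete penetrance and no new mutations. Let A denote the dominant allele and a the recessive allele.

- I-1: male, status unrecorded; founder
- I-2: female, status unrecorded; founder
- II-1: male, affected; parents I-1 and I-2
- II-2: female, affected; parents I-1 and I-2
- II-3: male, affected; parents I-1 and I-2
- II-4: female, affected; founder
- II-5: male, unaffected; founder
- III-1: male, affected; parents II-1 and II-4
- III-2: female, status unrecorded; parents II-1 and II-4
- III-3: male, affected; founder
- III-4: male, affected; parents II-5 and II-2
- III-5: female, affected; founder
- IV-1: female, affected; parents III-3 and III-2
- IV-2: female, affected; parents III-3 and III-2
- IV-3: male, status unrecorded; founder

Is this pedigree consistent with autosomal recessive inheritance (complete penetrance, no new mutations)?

Yes

A consistent assignment under autosomal recessive exists: I-1 Aa, I-2 Aa, II-1 aa, II-2 aa, II-3 aa, II-4 aa, II-5 Aa, III-1 aa, III-2 aa, III-3 aa, III-4 aa, III-5 aa, IV-1 aa, IV-2 aa, IV-3 AA.
In this assignment every recorded phenotype matches its genotype and every non-founder's genotype is obtainable from its parents' genotypes, so the pedigree is consistent.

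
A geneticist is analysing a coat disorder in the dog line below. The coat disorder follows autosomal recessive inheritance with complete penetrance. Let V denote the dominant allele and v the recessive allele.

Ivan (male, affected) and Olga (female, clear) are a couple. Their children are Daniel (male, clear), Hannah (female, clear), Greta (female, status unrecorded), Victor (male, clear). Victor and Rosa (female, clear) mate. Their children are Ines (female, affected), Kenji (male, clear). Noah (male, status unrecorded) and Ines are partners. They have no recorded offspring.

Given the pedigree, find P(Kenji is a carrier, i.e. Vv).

2/3

Victor is clear so carries V and received v from Ivan (vv), so Victor is Vv.
Rosa is clear so carries V and passed v to Ines (vv), so Rosa is Vv.
Their cross gives offspring ratios 1/4 VV : 1/2 Vv : 1/4 vv. Conditioning on Kenji being clear, P(Vv) = 1/2 / 3/4 = 2/3.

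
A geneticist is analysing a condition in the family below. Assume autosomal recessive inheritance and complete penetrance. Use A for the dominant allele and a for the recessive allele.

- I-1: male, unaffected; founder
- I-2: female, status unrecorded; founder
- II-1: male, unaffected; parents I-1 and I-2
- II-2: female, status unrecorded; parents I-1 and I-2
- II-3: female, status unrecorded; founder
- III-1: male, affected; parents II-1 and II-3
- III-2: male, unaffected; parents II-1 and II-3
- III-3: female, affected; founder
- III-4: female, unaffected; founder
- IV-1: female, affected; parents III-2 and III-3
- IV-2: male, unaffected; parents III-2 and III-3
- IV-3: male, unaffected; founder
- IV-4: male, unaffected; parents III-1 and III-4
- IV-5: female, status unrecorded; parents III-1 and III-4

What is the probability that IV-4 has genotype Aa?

IV-4 is unaffected so carries A and received a from III-1 (aa), so IV-4 is Aa, giving P(Aa) = 1.

1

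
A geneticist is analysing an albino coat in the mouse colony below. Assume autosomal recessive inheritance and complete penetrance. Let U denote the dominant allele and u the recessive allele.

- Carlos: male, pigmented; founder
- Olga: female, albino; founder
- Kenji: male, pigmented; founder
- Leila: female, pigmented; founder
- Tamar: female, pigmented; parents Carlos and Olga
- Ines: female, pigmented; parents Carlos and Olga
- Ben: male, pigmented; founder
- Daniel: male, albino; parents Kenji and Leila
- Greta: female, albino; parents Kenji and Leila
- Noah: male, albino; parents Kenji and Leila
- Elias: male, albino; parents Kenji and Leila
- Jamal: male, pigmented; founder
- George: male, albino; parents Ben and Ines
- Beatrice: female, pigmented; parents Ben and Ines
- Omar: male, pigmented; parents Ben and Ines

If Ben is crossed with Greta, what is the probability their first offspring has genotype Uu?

Ben is pigmented so carries U and passed u to George (uu), so Ben is Uu.
Greta is albino, so Greta is uu.
The cross gives 1/2 Uu : 1/2 uu, so P(offspring has genotype Uu) = 1/2.

1/2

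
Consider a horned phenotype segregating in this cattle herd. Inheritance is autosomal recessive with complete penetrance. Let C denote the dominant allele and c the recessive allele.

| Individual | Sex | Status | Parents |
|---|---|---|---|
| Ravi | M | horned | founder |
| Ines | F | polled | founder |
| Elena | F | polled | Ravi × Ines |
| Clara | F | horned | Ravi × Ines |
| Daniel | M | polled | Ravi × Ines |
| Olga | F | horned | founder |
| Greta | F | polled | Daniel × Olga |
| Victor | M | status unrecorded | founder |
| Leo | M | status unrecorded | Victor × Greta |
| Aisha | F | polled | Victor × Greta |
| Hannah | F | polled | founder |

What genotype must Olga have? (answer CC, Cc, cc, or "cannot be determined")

cc

Olga is horned, so Olga is cc.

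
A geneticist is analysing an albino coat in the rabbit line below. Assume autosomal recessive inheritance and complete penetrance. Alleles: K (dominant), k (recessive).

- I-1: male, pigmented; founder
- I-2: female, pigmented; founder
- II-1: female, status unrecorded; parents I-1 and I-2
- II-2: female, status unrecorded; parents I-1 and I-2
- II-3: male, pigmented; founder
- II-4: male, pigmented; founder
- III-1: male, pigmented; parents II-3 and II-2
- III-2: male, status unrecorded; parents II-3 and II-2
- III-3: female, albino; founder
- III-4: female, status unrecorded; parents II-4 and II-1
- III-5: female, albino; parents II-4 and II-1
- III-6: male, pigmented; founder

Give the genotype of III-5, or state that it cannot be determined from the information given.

III-5 is albino, so III-5 is kk.

kk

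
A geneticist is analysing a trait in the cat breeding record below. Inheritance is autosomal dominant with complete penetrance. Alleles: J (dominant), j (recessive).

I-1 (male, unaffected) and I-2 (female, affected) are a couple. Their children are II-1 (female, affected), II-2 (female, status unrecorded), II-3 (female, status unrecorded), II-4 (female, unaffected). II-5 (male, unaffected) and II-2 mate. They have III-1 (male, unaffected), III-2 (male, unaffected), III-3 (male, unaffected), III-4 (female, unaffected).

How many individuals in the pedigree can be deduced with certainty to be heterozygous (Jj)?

2

Obligate heterozygotes: I-2 is affected so carries J and passed j to II-4 (jj), so I-2 is Jj; II-1 is affected so carries J and received j from I-1 (jj), so II-1 is Jj.
Every other individual is either homozygous by phenotype or has at least one consistent homozygous assignment, so the count is 2.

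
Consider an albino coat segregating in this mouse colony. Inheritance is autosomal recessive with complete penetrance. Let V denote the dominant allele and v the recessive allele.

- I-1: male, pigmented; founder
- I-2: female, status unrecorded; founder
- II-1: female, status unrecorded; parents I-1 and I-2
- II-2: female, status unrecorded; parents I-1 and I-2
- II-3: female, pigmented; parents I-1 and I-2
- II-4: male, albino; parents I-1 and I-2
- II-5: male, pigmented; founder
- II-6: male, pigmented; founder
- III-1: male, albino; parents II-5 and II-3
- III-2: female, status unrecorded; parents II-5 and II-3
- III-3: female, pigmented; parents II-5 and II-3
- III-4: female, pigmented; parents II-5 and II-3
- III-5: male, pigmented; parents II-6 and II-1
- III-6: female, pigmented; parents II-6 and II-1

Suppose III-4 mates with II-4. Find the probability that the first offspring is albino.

1/3

II-5 is pigmented so carries V and passed v to III-1 (vv), so II-5 is Vv.
II-3 is pigmented so carries V and passed v to III-1 (vv), so II-3 is Vv.
III-4 is a pigmented offspring of II-5 (Vv) × II-3 (Vv), whose cross gives 1/4 VV : 1/2 Vv : 1/4 vv; conditioning on being pigmented, III-4 is VV with probability 1/3, Vv with probability 2/3.
II-4 is albino, so II-4 is vv.
Summing over parental genotype combinations, P(offspring is albino) = 2/3·1/2 = 1/3.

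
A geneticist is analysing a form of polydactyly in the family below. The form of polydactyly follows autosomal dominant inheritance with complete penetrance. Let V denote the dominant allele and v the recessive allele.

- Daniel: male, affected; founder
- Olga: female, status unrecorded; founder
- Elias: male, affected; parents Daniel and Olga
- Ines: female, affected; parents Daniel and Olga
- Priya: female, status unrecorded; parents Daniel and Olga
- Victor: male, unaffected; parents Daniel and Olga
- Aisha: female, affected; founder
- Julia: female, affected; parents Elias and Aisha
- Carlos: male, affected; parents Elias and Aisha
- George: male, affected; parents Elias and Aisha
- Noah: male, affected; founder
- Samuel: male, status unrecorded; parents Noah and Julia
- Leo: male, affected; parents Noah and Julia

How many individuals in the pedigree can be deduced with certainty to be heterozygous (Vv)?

1

Obligate heterozygotes: Daniel is affected so carries V and passed v to Victor (vv), so Daniel is Vv.
Every other individual is either homozygous by phenotype or has at least one consistent homozygous assignment, so the count is 1.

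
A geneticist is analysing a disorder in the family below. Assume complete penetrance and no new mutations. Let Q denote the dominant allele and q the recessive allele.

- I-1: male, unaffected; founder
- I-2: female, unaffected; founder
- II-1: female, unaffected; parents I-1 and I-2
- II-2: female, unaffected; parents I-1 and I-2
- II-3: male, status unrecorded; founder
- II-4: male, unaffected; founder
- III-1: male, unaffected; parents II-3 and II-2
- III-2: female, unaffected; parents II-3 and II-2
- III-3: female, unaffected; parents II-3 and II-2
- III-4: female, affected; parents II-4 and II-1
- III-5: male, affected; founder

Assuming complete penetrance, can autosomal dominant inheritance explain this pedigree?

Under autosomal dominant, III-4 (affected, female) cannot arise from II-4 (unaffected) × II-1 (unaffected).

No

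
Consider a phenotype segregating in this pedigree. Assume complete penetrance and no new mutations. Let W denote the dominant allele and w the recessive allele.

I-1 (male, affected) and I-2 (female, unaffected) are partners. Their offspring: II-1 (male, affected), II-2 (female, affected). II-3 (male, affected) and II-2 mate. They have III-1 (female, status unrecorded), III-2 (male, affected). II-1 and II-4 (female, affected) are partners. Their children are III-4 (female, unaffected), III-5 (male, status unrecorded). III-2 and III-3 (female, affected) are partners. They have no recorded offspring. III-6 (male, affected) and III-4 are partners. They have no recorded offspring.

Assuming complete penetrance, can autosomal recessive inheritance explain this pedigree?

Under autosomal recessive, III-4 (unaffected, female) cannot arise from II-1 (affected) × II-4 (affected).

No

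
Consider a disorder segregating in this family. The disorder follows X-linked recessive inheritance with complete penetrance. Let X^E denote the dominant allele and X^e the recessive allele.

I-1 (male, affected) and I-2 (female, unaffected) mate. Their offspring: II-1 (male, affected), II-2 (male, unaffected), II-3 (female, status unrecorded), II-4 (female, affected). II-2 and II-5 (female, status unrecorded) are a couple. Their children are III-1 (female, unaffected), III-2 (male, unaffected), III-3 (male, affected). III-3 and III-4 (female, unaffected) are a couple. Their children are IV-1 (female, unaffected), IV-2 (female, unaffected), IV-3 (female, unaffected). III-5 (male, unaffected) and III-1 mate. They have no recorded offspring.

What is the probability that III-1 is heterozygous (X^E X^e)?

1/2

II-2 is unaffected, so II-2 is X^E Y.
II-5 passed E to III-2 (X^E Y) and passed e to III-3 (X^e Y), so II-5 is X^E X^e.
Their cross gives offspring ratios 1/2 X^E X^E : 1/2 X^E X^e. Conditioning on III-1 being unaffected, P(X^E X^e) = 1/2 / 1 = 1/2.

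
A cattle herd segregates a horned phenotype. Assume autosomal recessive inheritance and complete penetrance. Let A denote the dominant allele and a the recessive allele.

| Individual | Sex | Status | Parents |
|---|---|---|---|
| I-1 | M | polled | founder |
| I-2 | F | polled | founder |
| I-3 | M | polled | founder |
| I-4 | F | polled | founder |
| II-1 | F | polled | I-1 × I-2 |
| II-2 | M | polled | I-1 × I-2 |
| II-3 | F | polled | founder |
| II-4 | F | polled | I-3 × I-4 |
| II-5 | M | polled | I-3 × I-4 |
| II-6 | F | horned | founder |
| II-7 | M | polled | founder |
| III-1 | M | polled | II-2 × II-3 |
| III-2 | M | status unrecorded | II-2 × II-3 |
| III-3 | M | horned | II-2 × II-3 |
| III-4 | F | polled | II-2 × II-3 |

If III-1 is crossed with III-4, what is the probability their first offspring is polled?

II-2 is polled so carries A and passed a to III-3 (aa), so II-2 is Aa.
II-3 is polled so carries A and passed a to III-3 (aa), so II-3 is Aa.
III-1 is a polled offspring of II-2 (Aa) × II-3 (Aa), whose cross gives 1/4 AA : 1/2 Aa : 1/4 aa; conditioning on being polled, III-1 is AA with probability 1/3, Aa with probability 2/3.
III-4 is a polled offspring of II-2 (Aa) × II-3 (Aa), whose cross gives 1/4 AA : 1/2 Aa : 1/4 aa; conditioning on being polled, III-4 is AA with probability 1/3, Aa with probability 2/3.
Summing over parental genotype combinations, P(offspring is polled) = 1/9·1 + 2/9·1 + 2/9·1 + 4/9·3/4 = 8/9.

8/9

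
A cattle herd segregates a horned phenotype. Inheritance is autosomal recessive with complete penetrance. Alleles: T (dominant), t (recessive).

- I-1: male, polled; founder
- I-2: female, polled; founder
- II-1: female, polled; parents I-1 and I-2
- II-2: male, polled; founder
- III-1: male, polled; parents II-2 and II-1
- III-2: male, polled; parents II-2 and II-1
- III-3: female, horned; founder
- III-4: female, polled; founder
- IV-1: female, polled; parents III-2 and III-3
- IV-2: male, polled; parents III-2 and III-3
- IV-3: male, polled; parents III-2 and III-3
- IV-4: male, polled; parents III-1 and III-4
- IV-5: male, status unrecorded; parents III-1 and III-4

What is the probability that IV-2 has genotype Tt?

IV-2 is polled so carries T and received t from III-3 (tt), so IV-2 is Tt, giving P(Tt) = 1.

1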